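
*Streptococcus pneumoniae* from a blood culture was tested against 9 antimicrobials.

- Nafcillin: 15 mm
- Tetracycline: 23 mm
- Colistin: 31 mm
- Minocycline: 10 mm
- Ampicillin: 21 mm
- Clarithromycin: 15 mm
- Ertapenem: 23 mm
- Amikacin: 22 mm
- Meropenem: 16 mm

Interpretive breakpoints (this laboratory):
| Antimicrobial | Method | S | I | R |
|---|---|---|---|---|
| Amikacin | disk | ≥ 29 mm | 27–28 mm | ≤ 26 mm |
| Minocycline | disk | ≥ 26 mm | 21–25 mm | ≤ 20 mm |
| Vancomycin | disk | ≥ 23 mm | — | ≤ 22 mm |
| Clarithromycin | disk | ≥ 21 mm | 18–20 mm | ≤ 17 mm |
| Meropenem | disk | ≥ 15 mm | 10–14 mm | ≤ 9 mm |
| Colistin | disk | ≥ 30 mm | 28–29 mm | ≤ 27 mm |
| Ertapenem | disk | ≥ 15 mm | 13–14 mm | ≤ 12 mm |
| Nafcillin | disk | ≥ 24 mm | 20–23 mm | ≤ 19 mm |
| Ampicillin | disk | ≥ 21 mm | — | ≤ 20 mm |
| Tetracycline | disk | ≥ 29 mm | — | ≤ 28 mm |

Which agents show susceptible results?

colistin, ampicillin, ertapenem, meropenem

Nafcillin (15 mm) ≤ 19 mm ⇒ Resistant
Tetracycline: 23 mm is ≤ 28 mm ⇒ Resistant
Colistin 31 mm: ≥ 30 mm — S
Minocycline: 10 mm is ≤ 20 mm → R
Ampicillin: 21 mm is ≥ 21 mm → susceptible
Clarithromycin (15 mm) ≤ 17 mm → R
Ertapenem 23 mm: ≥ 15 mm ⇒ Susceptible
Amikacin (22 mm) ≤ 26 mm → R
Meropenem 16 mm: ≥ 15 mm ⇒ S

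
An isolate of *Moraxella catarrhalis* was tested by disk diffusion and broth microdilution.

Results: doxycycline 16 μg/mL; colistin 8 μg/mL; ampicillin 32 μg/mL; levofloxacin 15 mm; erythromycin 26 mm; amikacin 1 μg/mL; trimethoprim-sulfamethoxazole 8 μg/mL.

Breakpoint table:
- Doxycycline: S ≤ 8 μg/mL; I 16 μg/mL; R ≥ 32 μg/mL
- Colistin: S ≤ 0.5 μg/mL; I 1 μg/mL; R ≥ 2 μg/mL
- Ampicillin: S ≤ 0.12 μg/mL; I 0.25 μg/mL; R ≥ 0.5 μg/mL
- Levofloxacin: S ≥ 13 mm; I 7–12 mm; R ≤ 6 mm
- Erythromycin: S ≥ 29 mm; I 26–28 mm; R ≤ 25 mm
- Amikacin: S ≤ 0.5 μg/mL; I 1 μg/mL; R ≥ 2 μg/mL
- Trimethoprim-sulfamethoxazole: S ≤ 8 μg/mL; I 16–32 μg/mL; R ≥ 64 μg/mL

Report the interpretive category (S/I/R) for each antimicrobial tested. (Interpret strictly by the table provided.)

I, R, R, S, I, I, S

Doxycycline: 16 μg/mL is = 16 μg/mL ⇒ I
Colistin (8 μg/mL) ≥ 2 μg/mL — Resistant
Ampicillin 32 μg/mL: ≥ 0.5 μg/mL — resistant
Levofloxacin 15 mm: ≥ 13 mm — susceptible
Erythromycin 26 mm: in 26–28 mm — I
Amikacin 1 μg/mL: = 1 μg/mL → intermediate
Trimethoprim-sulfamethoxazole 8 μg/mL: ≤ 8 μg/mL — S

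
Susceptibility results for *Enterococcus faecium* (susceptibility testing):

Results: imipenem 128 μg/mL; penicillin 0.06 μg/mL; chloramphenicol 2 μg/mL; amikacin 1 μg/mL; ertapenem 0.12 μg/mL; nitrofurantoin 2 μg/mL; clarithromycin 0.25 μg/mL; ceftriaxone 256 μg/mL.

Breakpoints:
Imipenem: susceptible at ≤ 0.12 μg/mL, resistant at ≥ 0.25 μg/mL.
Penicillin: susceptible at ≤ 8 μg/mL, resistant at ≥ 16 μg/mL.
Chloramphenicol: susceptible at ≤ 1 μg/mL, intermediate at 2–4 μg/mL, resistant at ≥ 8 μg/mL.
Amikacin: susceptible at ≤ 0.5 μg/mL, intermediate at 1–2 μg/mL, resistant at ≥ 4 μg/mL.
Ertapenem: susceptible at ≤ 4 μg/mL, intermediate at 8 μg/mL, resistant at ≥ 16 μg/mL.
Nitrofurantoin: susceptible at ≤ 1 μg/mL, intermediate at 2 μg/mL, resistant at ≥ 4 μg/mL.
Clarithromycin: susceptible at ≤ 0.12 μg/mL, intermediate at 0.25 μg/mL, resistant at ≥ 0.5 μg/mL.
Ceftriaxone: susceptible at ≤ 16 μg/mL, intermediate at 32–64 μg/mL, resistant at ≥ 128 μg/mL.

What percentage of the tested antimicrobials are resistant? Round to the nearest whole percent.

Imipenem (128 μg/mL) ≥ 0.25 μg/mL ⇒ R
Penicillin 0.06 μg/mL: ≤ 8 μg/mL — S
Chloramphenicol: 2 μg/mL is in 2–4 μg/mL ⇒ Intermediate
Amikacin (1 μg/mL) in 1–2 μg/mL ⇒ Intermediate
Ertapenem: 0.12 μg/mL is ≤ 4 μg/mL ⇒ S
Nitrofurantoin (2 μg/mL) = 2 μg/mL ⇒ Intermediate
Clarithromycin: 0.25 μg/mL is = 0.25 μg/mL — I
Ceftriaxone: 256 μg/mL is ≥ 128 μg/mL ⇒ R
Resistant: 2/8

25%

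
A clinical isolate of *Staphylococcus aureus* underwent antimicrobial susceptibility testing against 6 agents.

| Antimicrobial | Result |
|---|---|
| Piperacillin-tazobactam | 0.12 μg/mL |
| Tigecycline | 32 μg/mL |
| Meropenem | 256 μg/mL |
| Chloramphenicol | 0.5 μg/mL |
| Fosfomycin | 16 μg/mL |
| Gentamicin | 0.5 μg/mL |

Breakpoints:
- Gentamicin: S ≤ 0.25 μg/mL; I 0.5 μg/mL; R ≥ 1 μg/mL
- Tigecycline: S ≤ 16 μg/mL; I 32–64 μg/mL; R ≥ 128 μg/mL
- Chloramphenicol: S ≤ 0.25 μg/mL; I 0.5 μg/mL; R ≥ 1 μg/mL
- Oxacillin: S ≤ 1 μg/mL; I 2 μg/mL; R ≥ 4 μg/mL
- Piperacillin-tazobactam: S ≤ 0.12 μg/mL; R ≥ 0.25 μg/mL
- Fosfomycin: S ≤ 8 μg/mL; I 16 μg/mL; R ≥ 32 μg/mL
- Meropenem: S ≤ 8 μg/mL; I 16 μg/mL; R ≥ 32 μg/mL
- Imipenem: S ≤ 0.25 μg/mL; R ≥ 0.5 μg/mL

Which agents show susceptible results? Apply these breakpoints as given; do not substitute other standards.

piperacillin-tazobactam

Piperacillin-tazobactam: 0.12 μg/mL is ≤ 0.12 μg/mL ⇒ Susceptible
Tigecycline 32 μg/mL: in 32–64 μg/mL → Intermediate
Meropenem: 256 μg/mL is ≥ 32 μg/mL — Resistant
Chloramphenicol 0.5 μg/mL: = 0.5 μg/mL ⇒ I
Fosfomycin: 16 μg/mL is = 16 μg/mL — intermediate
Gentamicin: 0.5 μg/mL is = 0.5 μg/mL → I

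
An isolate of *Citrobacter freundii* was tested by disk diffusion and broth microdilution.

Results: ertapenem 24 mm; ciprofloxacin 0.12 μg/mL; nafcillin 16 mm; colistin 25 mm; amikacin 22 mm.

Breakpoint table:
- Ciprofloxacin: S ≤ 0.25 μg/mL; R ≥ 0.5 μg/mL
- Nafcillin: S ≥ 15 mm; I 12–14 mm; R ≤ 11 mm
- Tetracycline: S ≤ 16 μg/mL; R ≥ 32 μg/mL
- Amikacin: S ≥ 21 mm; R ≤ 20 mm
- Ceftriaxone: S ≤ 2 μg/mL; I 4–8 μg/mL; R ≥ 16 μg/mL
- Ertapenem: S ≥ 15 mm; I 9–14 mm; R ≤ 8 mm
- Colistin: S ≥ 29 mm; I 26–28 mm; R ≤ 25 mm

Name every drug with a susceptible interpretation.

ertapenem, ciprofloxacin, nafcillin, amikacin

Ertapenem: 24 mm is ≥ 15 mm → susceptible
Ciprofloxacin (0.12 μg/mL) ≤ 0.25 μg/mL → S
Nafcillin (16 mm) ≥ 15 mm → S
Colistin 25 mm: ≤ 25 mm ⇒ Resistant
Amikacin: 22 mm is ≥ 21 mm → S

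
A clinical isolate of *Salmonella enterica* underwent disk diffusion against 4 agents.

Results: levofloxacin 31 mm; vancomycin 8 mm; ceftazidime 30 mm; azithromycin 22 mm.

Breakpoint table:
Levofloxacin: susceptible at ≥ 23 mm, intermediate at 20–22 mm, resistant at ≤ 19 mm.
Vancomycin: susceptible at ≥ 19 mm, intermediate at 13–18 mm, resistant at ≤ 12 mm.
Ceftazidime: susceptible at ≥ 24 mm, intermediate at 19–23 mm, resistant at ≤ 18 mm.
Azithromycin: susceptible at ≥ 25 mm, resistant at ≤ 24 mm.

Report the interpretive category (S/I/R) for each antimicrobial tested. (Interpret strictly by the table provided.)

S, R, S, R

Levofloxacin: 31 mm is ≥ 23 mm ⇒ S
Vancomycin: 8 mm is ≤ 12 mm → resistant
Ceftazidime: 30 mm is ≥ 24 mm — Susceptible
Azithromycin 22 mm: ≤ 24 mm ⇒ Resistant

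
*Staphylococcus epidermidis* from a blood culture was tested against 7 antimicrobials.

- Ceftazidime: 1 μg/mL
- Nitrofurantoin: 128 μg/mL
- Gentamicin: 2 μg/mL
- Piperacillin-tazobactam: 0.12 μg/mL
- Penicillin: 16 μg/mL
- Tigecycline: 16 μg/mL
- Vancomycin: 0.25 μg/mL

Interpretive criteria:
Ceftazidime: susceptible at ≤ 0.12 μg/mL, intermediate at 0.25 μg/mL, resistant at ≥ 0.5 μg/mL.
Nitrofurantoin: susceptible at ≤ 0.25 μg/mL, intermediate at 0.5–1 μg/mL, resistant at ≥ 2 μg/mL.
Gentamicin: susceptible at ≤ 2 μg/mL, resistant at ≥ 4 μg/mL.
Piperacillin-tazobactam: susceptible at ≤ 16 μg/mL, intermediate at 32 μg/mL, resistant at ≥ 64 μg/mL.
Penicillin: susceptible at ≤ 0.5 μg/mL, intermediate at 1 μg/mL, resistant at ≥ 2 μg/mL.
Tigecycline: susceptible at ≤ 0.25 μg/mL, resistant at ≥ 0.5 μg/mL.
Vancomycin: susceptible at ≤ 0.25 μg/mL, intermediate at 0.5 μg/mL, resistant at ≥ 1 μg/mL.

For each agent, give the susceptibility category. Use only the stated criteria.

R, R, S, S, R, R, S

Ceftazidime 1 μg/mL: ≥ 0.5 μg/mL ⇒ resistant
Nitrofurantoin 128 μg/mL: ≥ 2 μg/mL ⇒ Resistant
Gentamicin: 2 μg/mL is ≤ 2 μg/mL → Susceptible
Piperacillin-tazobactam (0.12 μg/mL) ≤ 16 μg/mL ⇒ susceptible
Penicillin: 16 μg/mL is ≥ 2 μg/mL — R
Tigecycline: 16 μg/mL is ≥ 0.5 μg/mL — resistant
Vancomycin (0.25 μg/mL) ≤ 0.25 μg/mL ⇒ Susceptible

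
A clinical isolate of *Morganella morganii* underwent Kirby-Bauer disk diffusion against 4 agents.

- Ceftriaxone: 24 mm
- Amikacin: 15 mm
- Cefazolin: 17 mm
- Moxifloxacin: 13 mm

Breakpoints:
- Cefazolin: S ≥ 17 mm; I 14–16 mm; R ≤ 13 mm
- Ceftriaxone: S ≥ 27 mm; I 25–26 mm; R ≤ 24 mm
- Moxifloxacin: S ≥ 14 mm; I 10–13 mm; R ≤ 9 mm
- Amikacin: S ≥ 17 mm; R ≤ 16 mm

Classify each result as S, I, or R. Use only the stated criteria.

Ceftriaxone: 24 mm is ≤ 24 mm → R
Amikacin (15 mm) ≤ 16 mm ⇒ R
Cefazolin 17 mm: ≥ 17 mm — Susceptible
Moxifloxacin (13 mm) in 10–13 mm → intermediate

R, R, S, I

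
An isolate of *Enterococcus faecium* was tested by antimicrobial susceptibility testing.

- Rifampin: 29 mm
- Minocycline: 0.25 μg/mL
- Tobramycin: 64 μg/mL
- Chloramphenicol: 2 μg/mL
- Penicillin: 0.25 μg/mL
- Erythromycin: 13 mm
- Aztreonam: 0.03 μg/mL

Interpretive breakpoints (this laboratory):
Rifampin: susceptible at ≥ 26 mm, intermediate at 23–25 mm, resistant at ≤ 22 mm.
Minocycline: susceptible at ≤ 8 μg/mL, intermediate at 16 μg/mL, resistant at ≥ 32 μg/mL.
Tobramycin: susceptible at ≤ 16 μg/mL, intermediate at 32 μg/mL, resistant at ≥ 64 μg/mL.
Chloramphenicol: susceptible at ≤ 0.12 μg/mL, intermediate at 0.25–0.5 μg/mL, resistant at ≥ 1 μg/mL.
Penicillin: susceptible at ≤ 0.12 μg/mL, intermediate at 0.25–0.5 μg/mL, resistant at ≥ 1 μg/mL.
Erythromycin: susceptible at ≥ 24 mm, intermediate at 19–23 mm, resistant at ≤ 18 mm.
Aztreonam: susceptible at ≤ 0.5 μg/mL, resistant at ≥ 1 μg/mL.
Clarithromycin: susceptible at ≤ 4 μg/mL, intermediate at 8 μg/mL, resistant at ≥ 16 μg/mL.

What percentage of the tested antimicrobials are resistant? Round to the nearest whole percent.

Rifampin 29 mm: ≥ 26 mm ⇒ susceptible
Minocycline: 0.25 μg/mL is ≤ 8 μg/mL ⇒ susceptible
Tobramycin 64 μg/mL: ≥ 64 μg/mL ⇒ R
Chloramphenicol (2 μg/mL) ≥ 1 μg/mL ⇒ R
Penicillin 0.25 μg/mL: in 0.25–0.5 μg/mL ⇒ Intermediate
Erythromycin 13 mm: ≤ 18 mm → resistant
Aztreonam (0.03 μg/mL) ≤ 0.5 μg/mL — Susceptible
Resistant: 3/7

43%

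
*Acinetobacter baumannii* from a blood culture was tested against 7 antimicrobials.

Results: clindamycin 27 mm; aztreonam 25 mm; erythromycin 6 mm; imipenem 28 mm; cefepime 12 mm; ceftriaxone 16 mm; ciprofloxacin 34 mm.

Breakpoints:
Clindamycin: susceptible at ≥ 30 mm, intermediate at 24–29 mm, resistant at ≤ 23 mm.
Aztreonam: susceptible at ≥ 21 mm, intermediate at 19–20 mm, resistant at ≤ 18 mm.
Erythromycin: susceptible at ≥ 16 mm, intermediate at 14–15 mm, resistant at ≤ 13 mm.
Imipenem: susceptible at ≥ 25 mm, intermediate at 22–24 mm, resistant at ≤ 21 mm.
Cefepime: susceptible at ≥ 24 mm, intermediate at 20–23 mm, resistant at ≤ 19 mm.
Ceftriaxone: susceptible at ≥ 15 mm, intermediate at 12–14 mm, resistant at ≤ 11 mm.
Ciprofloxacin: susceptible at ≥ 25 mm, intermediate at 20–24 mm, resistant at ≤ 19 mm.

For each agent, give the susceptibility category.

Clindamycin: 27 mm is in 24–29 mm → Intermediate
Aztreonam (25 mm) ≥ 21 mm ⇒ susceptible
Erythromycin: 6 mm is ≤ 13 mm — R
Imipenem 28 mm: ≥ 25 mm ⇒ susceptible
Cefepime: 12 mm is ≤ 19 mm — R
Ceftriaxone 16 mm: ≥ 15 mm ⇒ Susceptible
Ciprofloxacin: 34 mm is ≥ 25 mm — susceptible

I, S, R, S, R, S, S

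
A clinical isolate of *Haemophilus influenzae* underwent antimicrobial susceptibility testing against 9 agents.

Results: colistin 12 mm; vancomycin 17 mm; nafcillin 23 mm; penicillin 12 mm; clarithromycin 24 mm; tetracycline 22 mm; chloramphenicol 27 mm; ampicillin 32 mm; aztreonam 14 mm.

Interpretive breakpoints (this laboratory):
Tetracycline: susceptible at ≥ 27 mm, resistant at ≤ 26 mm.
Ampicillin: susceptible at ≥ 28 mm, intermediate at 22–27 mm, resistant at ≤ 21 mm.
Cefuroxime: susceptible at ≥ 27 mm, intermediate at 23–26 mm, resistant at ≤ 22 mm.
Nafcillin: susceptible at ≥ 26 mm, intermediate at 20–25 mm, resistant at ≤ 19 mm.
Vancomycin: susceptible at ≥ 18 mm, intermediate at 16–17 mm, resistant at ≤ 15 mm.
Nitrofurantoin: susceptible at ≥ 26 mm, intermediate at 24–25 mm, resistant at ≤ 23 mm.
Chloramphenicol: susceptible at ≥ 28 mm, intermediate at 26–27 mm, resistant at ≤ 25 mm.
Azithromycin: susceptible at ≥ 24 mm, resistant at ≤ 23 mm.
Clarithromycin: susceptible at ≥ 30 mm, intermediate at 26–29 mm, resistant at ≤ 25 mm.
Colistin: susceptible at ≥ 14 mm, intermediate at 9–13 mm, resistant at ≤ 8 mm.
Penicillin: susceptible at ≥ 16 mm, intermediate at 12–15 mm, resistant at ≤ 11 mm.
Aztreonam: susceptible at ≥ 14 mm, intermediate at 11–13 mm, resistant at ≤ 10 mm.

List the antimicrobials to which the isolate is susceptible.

ampicillin, aztreonam

Colistin 12 mm: in 9–13 mm — intermediate
Vancomycin: 17 mm is in 16–17 mm → intermediate
Nafcillin (23 mm) in 20–25 mm — I
Penicillin 12 mm: in 12–15 mm — intermediate
Clarithromycin 24 mm: ≤ 25 mm → Resistant
Tetracycline 22 mm: ≤ 26 mm → R
Chloramphenicol 27 mm: in 26–27 mm — I
Ampicillin 32 mm: ≥ 28 mm ⇒ Susceptible
Aztreonam: 14 mm is ≥ 14 mm → Susceptible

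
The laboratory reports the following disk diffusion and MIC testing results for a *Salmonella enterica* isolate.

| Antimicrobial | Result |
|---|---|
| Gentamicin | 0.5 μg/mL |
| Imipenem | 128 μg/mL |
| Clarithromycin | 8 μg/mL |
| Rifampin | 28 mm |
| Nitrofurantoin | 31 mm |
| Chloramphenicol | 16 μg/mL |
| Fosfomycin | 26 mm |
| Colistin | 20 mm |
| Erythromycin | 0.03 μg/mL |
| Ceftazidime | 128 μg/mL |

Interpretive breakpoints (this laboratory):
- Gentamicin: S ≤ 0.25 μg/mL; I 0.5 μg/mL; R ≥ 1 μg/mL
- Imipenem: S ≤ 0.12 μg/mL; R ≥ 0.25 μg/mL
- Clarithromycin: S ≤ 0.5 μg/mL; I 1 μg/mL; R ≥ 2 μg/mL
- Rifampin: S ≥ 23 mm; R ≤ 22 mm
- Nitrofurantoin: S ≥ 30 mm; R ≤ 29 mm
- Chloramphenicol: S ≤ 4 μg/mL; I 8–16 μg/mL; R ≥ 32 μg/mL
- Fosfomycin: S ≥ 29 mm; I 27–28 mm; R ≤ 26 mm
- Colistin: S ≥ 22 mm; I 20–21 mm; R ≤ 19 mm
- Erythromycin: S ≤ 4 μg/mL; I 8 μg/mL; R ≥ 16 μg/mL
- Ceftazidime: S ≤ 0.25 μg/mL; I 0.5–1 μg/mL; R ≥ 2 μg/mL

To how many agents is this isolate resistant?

4

Gentamicin 0.5 μg/mL: = 0.5 μg/mL → I
Imipenem 128 μg/mL: ≥ 0.25 μg/mL → R
Clarithromycin: 8 μg/mL is ≥ 2 μg/mL ⇒ R
Rifampin: 28 mm is ≥ 23 mm ⇒ Susceptible
Nitrofurantoin: 31 mm is ≥ 30 mm → Susceptible
Chloramphenicol: 16 μg/mL is in 8–16 μg/mL — I
Fosfomycin 26 mm: ≤ 26 mm → R
Colistin 20 mm: in 20–21 mm ⇒ Intermediate
Erythromycin: 0.03 μg/mL is ≤ 4 μg/mL → S
Ceftazidime (128 μg/mL) ≥ 2 μg/mL — Resistant
Resistant: 4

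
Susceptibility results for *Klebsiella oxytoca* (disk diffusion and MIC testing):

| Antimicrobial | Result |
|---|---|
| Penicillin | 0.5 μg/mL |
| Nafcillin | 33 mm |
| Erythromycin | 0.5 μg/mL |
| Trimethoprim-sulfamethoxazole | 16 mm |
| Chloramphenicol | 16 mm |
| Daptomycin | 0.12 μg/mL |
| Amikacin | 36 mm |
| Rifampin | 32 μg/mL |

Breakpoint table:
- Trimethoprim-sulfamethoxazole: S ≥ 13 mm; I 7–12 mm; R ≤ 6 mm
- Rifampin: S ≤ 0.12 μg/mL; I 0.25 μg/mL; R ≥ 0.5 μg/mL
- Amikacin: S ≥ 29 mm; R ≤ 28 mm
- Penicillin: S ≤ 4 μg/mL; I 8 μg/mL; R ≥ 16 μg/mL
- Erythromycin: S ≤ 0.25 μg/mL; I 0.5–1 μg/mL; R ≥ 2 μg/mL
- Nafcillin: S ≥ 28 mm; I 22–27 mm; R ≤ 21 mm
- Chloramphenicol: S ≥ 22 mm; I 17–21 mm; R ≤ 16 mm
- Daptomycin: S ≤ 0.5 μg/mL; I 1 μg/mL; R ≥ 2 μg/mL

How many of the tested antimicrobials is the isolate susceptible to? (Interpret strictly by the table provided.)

Penicillin: 0.5 μg/mL is ≤ 4 μg/mL → S
Nafcillin (33 mm) ≥ 28 mm — susceptible
Erythromycin: 0.5 μg/mL is in 0.5–1 μg/mL ⇒ intermediate
Trimethoprim-sulfamethoxazole 16 mm: ≥ 13 mm → susceptible
Chloramphenicol: 16 mm is ≤ 16 mm ⇒ R
Daptomycin 0.12 μg/mL: ≤ 0.5 μg/mL ⇒ susceptible
Amikacin: 36 mm is ≥ 29 mm → Susceptible
Rifampin 32 μg/mL: ≥ 0.5 μg/mL ⇒ resistant
Susceptible: 5

5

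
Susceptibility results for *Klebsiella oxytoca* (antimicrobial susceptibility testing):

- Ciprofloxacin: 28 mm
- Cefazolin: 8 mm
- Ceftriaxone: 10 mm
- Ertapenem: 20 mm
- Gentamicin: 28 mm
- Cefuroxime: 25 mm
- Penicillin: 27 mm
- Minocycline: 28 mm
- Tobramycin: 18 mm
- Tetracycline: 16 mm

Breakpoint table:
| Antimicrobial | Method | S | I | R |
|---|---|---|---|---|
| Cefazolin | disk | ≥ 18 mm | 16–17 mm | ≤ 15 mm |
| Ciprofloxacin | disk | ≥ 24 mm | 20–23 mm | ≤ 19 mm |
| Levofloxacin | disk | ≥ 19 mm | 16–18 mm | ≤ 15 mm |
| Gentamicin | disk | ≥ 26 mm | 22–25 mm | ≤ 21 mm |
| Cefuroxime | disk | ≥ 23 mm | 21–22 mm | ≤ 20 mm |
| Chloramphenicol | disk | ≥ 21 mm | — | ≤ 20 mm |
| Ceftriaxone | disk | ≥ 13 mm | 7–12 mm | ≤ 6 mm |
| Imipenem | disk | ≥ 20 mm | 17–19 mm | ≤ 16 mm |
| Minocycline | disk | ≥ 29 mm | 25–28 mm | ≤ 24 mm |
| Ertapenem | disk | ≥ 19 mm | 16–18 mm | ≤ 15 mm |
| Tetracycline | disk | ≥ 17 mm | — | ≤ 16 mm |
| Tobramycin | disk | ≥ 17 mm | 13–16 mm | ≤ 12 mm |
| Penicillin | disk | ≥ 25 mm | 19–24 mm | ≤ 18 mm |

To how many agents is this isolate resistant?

2

Ciprofloxacin (28 mm) ≥ 24 mm → S
Cefazolin 8 mm: ≤ 15 mm ⇒ R
Ceftriaxone 10 mm: in 7–12 mm → I
Ertapenem 20 mm: ≥ 19 mm → S
Gentamicin 28 mm: ≥ 26 mm ⇒ S
Cefuroxime (25 mm) ≥ 23 mm → Susceptible
Penicillin 27 mm: ≥ 25 mm ⇒ S
Minocycline 28 mm: in 25–28 mm ⇒ intermediate
Tobramycin: 18 mm is ≥ 17 mm → Susceptible
Tetracycline (16 mm) ≤ 16 mm ⇒ Resistant
Resistant: 2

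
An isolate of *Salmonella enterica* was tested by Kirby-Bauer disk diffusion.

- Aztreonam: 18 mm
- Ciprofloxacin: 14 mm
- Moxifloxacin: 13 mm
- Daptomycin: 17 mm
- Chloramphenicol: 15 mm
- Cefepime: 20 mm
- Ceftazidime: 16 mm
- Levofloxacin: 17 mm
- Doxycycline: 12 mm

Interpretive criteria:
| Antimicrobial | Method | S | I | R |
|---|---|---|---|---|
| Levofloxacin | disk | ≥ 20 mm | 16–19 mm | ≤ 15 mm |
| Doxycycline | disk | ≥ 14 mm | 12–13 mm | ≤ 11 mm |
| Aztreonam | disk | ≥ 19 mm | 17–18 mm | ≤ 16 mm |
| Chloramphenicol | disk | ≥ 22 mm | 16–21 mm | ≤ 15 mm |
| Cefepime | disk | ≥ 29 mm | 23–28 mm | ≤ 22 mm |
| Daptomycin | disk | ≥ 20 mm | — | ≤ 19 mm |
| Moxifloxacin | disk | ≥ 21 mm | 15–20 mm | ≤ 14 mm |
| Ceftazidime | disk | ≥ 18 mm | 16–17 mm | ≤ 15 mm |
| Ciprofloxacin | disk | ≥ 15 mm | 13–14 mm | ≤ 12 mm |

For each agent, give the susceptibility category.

I, I, R, R, R, R, I, I, I

Aztreonam: 18 mm is in 17–18 mm → I
Ciprofloxacin 14 mm: in 13–14 mm — I
Moxifloxacin (13 mm) ≤ 14 mm ⇒ Resistant
Daptomycin (17 mm) ≤ 19 mm → R
Chloramphenicol (15 mm) ≤ 15 mm ⇒ resistant
Cefepime: 20 mm is ≤ 22 mm → Resistant
Ceftazidime 16 mm: in 16–17 mm — Intermediate
Levofloxacin: 17 mm is in 16–19 mm ⇒ I
Doxycycline (12 mm) in 12–13 mm → intermediate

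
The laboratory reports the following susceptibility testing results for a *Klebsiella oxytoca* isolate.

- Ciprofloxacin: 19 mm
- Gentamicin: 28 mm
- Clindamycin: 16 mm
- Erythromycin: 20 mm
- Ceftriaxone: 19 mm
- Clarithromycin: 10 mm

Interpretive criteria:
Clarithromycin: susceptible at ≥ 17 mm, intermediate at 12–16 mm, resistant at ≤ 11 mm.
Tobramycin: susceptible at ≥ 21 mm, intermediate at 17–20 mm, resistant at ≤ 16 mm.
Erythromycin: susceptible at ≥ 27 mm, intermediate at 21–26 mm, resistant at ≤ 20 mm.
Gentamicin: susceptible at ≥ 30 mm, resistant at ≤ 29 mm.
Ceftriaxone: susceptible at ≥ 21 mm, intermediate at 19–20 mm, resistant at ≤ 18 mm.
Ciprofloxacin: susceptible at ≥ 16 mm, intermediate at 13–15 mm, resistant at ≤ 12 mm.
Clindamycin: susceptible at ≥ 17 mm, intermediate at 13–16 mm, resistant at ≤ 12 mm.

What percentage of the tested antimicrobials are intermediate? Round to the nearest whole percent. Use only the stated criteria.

33%

Ciprofloxacin (19 mm) ≥ 16 mm → susceptible
Gentamicin 28 mm: ≤ 29 mm ⇒ R
Clindamycin 16 mm: in 13–16 mm → intermediate
Erythromycin (20 mm) ≤ 20 mm — resistant
Ceftriaxone (19 mm) in 19–20 mm — I
Clarithromycin 10 mm: ≤ 11 mm ⇒ resistant
Intermediate: 2/6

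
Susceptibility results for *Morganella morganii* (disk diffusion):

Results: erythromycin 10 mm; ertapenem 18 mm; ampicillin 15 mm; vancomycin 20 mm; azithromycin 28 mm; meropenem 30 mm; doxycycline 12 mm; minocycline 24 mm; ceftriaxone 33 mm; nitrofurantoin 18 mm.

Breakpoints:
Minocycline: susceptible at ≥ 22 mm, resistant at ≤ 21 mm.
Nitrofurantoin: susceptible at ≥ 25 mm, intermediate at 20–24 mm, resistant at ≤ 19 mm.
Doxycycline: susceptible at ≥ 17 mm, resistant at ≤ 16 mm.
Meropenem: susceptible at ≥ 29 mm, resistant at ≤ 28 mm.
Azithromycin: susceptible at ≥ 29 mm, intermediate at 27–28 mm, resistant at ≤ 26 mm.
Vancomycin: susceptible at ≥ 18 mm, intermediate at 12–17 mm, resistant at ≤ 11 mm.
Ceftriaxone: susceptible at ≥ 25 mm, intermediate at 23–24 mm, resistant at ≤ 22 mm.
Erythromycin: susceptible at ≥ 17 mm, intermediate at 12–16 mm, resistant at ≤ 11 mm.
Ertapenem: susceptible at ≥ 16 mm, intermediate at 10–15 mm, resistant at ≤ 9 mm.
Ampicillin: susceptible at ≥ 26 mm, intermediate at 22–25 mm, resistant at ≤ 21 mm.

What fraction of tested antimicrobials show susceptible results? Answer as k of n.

Erythromycin 10 mm: ≤ 11 mm ⇒ R
Ertapenem (18 mm) ≥ 16 mm ⇒ S
Ampicillin 15 mm: ≤ 21 mm → resistant
Vancomycin 20 mm: ≥ 18 mm → Susceptible
Azithromycin 28 mm: in 27–28 mm → I
Meropenem 30 mm: ≥ 29 mm — Susceptible
Doxycycline: 12 mm is ≤ 16 mm — resistant
Minocycline (24 mm) ≥ 22 mm ⇒ Susceptible
Ceftriaxone: 33 mm is ≥ 25 mm ⇒ susceptible
Nitrofurantoin 18 mm: ≤ 19 mm → Resistant
Susceptible: 5/10

5 of 10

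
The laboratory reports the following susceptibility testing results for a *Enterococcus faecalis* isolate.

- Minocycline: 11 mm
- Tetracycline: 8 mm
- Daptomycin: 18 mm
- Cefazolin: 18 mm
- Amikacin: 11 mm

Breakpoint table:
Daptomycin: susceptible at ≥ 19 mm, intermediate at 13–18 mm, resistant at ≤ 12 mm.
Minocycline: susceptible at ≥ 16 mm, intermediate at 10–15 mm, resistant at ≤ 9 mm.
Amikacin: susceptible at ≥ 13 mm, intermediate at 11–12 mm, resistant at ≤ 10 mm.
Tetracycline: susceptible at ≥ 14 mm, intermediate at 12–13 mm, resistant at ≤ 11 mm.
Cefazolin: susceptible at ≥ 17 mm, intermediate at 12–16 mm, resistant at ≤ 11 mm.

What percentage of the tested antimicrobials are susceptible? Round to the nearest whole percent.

Minocycline (11 mm) in 10–15 mm ⇒ I
Tetracycline (8 mm) ≤ 11 mm — Resistant
Daptomycin (18 mm) in 13–18 mm — Intermediate
Cefazolin (18 mm) ≥ 17 mm → S
Amikacin (11 mm) in 11–12 mm ⇒ I
Susceptible: 1/5

20%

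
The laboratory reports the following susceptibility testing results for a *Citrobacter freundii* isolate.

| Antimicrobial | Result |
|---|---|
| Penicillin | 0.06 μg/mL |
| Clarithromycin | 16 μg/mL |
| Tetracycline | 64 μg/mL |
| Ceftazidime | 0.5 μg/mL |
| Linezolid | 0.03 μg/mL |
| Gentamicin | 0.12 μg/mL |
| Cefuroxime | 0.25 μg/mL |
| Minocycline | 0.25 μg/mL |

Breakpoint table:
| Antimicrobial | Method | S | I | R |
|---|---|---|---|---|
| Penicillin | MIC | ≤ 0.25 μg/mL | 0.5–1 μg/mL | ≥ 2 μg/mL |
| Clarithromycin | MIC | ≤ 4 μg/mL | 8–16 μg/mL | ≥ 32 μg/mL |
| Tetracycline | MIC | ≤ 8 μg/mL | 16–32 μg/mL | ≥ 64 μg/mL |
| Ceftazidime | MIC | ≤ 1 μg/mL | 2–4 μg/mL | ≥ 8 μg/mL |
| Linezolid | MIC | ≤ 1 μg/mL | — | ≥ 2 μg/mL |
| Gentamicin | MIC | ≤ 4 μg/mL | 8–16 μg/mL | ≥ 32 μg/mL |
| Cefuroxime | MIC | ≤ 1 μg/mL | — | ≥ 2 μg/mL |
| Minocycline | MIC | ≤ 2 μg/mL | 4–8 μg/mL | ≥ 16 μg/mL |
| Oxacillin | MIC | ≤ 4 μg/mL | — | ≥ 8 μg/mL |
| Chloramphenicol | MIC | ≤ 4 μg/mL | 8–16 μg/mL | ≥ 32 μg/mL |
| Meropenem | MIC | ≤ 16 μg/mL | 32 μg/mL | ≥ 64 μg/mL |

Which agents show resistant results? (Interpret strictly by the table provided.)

Penicillin: 0.06 μg/mL is ≤ 0.25 μg/mL — susceptible
Clarithromycin (16 μg/mL) in 8–16 μg/mL — I
Tetracycline: 64 μg/mL is ≥ 64 μg/mL ⇒ resistant
Ceftazidime (0.5 μg/mL) ≤ 1 μg/mL → Susceptible
Linezolid 0.03 μg/mL: ≤ 1 μg/mL ⇒ Susceptible
Gentamicin: 0.12 μg/mL is ≤ 4 μg/mL ⇒ susceptible
Cefuroxime: 0.25 μg/mL is ≤ 1 μg/mL — S
Minocycline 0.25 μg/mL: ≤ 2 μg/mL — susceptible

tetracycline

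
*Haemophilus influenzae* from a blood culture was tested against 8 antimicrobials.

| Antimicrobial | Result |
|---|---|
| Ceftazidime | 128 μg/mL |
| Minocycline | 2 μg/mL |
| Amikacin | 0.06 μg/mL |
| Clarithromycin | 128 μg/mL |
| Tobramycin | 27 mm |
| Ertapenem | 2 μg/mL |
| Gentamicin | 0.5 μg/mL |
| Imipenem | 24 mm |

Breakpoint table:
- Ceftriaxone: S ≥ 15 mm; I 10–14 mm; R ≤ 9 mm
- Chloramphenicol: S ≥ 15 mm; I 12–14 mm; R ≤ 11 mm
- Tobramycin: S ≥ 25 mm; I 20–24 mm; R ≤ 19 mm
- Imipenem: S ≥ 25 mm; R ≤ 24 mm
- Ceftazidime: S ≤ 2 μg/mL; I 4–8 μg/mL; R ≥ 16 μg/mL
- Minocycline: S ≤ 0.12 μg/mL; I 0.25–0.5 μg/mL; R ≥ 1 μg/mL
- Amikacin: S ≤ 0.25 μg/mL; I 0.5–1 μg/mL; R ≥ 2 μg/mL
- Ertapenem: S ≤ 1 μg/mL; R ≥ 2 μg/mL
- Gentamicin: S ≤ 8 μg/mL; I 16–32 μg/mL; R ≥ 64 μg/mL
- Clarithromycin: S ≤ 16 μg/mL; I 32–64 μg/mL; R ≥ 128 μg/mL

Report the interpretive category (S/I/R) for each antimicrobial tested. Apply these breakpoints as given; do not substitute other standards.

R, R, S, R, S, R, S, R

Ceftazidime: 128 μg/mL is ≥ 16 μg/mL ⇒ resistant
Minocycline: 2 μg/mL is ≥ 1 μg/mL → resistant
Amikacin: 0.06 μg/mL is ≤ 0.25 μg/mL → S
Clarithromycin 128 μg/mL: ≥ 128 μg/mL — resistant
Tobramycin 27 mm: ≥ 25 mm ⇒ Susceptible
Ertapenem 2 μg/mL: ≥ 2 μg/mL — resistant
Gentamicin 0.5 μg/mL: ≤ 8 μg/mL ⇒ S
Imipenem: 24 mm is ≤ 24 mm → resistant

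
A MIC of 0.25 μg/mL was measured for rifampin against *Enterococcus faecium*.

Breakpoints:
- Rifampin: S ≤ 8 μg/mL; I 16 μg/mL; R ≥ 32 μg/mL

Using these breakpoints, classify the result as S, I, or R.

S

Rifampin (0.25 μg/mL) ≤ 8 μg/mL — Susceptible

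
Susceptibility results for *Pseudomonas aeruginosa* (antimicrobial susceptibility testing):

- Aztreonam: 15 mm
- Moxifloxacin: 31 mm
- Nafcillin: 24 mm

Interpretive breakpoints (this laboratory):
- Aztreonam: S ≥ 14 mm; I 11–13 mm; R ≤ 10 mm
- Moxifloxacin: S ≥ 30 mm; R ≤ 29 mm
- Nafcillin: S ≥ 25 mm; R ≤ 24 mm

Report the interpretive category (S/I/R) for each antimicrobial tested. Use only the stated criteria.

S, S, R

Aztreonam (15 mm) ≥ 14 mm ⇒ S
Moxifloxacin: 31 mm is ≥ 30 mm ⇒ susceptible
Nafcillin: 24 mm is ≤ 24 mm → resistant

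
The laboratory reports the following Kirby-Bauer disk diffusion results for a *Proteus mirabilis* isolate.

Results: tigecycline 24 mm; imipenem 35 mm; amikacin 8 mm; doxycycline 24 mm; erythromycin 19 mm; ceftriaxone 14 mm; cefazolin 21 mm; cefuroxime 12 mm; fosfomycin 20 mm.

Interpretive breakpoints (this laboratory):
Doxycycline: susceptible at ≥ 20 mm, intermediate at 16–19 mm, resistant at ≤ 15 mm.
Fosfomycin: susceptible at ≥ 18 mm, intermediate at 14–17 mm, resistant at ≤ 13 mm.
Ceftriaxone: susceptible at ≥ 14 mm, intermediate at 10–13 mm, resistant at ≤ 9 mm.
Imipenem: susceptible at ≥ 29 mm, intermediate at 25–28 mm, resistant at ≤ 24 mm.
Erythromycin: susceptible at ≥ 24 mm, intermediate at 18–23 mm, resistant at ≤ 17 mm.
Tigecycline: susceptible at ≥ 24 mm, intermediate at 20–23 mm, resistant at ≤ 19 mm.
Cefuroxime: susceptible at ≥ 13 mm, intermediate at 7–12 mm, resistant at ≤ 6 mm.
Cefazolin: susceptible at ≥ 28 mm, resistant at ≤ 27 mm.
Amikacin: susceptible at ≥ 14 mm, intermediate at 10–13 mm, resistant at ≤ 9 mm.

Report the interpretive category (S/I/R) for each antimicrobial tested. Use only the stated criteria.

S, S, R, S, I, S, R, I, S

Tigecycline (24 mm) ≥ 24 mm → S
Imipenem (35 mm) ≥ 29 mm → S
Amikacin: 8 mm is ≤ 9 mm — R
Doxycycline 24 mm: ≥ 20 mm — Susceptible
Erythromycin (19 mm) in 18–23 mm → Intermediate
Ceftriaxone: 14 mm is ≥ 14 mm — Susceptible
Cefazolin (21 mm) ≤ 27 mm — R
Cefuroxime: 12 mm is in 7–12 mm → I
Fosfomycin 20 mm: ≥ 18 mm → susceptible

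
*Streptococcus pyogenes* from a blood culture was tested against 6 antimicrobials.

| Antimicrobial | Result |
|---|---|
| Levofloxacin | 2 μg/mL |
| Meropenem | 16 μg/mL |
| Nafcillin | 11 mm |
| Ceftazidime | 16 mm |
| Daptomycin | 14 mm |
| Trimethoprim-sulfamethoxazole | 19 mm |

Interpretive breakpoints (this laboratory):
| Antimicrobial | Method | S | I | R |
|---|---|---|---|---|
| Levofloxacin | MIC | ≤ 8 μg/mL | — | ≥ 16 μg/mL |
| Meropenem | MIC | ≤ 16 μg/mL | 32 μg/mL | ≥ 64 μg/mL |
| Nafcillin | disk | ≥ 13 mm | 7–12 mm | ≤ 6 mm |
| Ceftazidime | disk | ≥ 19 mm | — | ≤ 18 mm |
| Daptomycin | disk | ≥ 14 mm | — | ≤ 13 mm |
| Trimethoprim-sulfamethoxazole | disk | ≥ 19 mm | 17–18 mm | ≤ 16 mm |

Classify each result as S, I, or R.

Levofloxacin 2 μg/mL: ≤ 8 μg/mL → susceptible
Meropenem 16 μg/mL: ≤ 16 μg/mL ⇒ S
Nafcillin (11 mm) in 7–12 mm ⇒ I
Ceftazidime: 16 mm is ≤ 18 mm ⇒ Resistant
Daptomycin: 14 mm is ≥ 14 mm → susceptible
Trimethoprim-sulfamethoxazole (19 mm) ≥ 19 mm — susceptible

S, S, I, R, S, S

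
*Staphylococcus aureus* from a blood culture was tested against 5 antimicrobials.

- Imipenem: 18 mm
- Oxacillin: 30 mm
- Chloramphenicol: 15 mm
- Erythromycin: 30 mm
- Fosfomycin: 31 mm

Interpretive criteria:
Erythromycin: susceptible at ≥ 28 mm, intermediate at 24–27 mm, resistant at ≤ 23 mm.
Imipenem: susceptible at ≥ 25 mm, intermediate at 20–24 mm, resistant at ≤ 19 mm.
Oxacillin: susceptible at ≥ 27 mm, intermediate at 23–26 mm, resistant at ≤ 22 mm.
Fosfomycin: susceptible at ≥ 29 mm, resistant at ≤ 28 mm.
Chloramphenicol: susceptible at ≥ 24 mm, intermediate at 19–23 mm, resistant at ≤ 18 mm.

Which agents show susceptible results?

Imipenem (18 mm) ≤ 19 mm ⇒ Resistant
Oxacillin (30 mm) ≥ 27 mm ⇒ S
Chloramphenicol (15 mm) ≤ 18 mm — R
Erythromycin 30 mm: ≥ 28 mm → S
Fosfomycin 31 mm: ≥ 29 mm ⇒ S

oxacillin, erythromycin, fosfomycin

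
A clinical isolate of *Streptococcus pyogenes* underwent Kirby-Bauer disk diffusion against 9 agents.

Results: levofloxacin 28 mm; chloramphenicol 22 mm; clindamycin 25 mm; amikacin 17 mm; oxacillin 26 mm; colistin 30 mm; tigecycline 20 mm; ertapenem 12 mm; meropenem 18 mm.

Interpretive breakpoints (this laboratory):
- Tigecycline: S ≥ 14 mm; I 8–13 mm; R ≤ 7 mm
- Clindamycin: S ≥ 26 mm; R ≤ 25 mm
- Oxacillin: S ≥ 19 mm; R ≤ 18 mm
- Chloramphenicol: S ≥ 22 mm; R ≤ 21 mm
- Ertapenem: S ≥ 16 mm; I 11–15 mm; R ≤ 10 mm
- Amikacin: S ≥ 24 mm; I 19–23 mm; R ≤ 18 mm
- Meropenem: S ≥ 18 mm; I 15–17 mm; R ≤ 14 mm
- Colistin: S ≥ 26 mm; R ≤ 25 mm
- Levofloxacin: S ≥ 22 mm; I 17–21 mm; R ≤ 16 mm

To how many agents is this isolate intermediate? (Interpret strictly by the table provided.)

1

Levofloxacin (28 mm) ≥ 22 mm → susceptible
Chloramphenicol 22 mm: ≥ 22 mm ⇒ susceptible
Clindamycin: 25 mm is ≤ 25 mm ⇒ resistant
Amikacin 17 mm: ≤ 18 mm → R
Oxacillin (26 mm) ≥ 19 mm → susceptible
Colistin 30 mm: ≥ 26 mm ⇒ Susceptible
Tigecycline: 20 mm is ≥ 14 mm — Susceptible
Ertapenem 12 mm: in 11–15 mm — intermediate
Meropenem 18 mm: ≥ 18 mm → S
Intermediate: 1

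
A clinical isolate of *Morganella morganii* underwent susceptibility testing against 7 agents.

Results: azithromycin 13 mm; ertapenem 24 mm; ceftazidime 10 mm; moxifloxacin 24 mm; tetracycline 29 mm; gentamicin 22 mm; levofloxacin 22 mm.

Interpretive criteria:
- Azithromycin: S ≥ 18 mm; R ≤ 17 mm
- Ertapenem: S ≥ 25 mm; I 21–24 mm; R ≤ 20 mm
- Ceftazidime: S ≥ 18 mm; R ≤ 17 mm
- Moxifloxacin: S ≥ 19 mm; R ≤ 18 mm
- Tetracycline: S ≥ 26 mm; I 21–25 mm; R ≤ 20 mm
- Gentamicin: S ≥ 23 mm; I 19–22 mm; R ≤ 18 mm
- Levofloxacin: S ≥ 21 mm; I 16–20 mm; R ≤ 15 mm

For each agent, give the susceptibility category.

Azithromycin (13 mm) ≤ 17 mm — resistant
Ertapenem (24 mm) in 21–24 mm ⇒ Intermediate
Ceftazidime: 10 mm is ≤ 17 mm ⇒ resistant
Moxifloxacin 24 mm: ≥ 19 mm → susceptible
Tetracycline 29 mm: ≥ 26 mm — S
Gentamicin (22 mm) in 19–22 mm → I
Levofloxacin: 22 mm is ≥ 21 mm ⇒ Susceptible

R, I, R, S, S, I, S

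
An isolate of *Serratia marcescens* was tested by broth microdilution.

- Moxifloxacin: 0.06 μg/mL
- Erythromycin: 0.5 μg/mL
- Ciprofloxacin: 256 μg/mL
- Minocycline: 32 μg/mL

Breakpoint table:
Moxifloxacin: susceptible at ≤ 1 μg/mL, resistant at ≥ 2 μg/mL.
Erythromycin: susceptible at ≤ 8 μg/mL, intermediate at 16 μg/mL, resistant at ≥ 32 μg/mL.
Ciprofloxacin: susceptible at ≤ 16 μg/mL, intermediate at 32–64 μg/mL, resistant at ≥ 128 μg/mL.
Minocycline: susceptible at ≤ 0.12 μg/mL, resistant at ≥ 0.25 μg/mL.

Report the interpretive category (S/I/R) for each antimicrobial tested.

Moxifloxacin 0.06 μg/mL: ≤ 1 μg/mL — S
Erythromycin 0.5 μg/mL: ≤ 8 μg/mL ⇒ Susceptible
Ciprofloxacin (256 μg/mL) ≥ 128 μg/mL ⇒ R
Minocycline (32 μg/mL) ≥ 0.25 μg/mL — Resistant

S, S, R, R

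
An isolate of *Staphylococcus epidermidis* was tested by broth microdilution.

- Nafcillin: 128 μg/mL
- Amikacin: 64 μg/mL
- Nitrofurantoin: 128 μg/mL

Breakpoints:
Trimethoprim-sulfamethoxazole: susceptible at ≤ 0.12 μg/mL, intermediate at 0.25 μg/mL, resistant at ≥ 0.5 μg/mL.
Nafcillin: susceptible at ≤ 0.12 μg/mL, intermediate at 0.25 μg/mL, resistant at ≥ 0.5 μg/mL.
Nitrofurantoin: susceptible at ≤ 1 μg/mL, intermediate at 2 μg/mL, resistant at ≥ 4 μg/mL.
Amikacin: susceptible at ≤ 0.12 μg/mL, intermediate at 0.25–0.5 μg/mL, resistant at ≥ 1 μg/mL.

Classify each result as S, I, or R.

Nafcillin (128 μg/mL) ≥ 0.5 μg/mL — Resistant
Amikacin 64 μg/mL: ≥ 1 μg/mL — resistant
Nitrofurantoin 128 μg/mL: ≥ 4 μg/mL → resistant

R, R, R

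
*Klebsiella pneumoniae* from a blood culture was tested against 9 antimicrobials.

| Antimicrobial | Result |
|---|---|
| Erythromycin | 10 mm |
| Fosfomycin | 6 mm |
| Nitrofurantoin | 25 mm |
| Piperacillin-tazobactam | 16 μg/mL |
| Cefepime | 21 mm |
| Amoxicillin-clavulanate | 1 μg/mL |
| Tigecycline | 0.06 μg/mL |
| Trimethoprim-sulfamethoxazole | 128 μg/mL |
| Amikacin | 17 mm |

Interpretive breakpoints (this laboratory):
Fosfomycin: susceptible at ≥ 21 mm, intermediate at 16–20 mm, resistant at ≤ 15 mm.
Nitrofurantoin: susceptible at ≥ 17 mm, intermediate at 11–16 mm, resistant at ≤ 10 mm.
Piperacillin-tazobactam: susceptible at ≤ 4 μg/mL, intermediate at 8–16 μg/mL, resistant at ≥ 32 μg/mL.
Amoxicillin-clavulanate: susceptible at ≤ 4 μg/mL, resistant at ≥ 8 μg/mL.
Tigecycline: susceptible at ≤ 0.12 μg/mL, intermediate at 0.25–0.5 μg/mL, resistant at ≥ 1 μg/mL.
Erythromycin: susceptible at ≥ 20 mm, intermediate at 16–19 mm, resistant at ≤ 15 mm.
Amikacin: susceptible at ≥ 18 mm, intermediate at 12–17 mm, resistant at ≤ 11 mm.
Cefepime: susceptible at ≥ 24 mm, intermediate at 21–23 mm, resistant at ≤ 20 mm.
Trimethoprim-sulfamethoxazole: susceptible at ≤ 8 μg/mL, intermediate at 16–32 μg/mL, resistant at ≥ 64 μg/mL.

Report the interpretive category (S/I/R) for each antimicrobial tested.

R, R, S, I, I, S, S, R, I

Erythromycin (10 mm) ≤ 15 mm → resistant
Fosfomycin (6 mm) ≤ 15 mm — R
Nitrofurantoin: 25 mm is ≥ 17 mm ⇒ S
Piperacillin-tazobactam 16 μg/mL: in 8–16 μg/mL — Intermediate
Cefepime 21 mm: in 21–23 mm → Intermediate
Amoxicillin-clavulanate 1 μg/mL: ≤ 4 μg/mL — Susceptible
Tigecycline 0.06 μg/mL: ≤ 0.12 μg/mL — Susceptible
Trimethoprim-sulfamethoxazole 128 μg/mL: ≥ 64 μg/mL ⇒ resistant
Amikacin: 17 mm is in 12–17 mm ⇒ Intermediate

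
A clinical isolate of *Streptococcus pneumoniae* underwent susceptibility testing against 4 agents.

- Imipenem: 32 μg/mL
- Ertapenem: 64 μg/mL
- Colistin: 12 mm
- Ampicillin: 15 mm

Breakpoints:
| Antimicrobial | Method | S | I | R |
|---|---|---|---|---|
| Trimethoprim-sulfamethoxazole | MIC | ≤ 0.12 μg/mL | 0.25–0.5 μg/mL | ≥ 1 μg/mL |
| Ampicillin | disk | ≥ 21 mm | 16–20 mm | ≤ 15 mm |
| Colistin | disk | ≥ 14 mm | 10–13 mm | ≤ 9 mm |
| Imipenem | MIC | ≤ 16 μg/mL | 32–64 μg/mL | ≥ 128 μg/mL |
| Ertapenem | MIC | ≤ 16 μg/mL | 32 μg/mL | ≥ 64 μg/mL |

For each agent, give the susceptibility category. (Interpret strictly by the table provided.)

Imipenem (32 μg/mL) in 32–64 μg/mL → I
Ertapenem (64 μg/mL) ≥ 64 μg/mL ⇒ Resistant
Colistin: 12 mm is in 10–13 mm → Intermediate
Ampicillin: 15 mm is ≤ 15 mm → Resistant

I, R, I, R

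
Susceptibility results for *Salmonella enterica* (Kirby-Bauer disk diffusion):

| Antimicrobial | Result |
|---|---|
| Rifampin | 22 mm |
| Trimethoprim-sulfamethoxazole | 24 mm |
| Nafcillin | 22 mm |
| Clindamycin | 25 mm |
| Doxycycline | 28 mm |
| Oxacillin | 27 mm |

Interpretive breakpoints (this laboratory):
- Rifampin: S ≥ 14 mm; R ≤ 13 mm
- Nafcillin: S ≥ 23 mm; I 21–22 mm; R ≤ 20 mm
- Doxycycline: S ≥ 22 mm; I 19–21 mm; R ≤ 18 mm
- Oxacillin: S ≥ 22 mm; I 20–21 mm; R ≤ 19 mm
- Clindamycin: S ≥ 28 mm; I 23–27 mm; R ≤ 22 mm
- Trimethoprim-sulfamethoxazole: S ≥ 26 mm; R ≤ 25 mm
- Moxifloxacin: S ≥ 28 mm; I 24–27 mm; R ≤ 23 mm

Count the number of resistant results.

Rifampin (22 mm) ≥ 14 mm ⇒ S
Trimethoprim-sulfamethoxazole (24 mm) ≤ 25 mm ⇒ R
Nafcillin (22 mm) in 21–22 mm ⇒ intermediate
Clindamycin: 25 mm is in 23–27 mm ⇒ Intermediate
Doxycycline: 28 mm is ≥ 22 mm ⇒ susceptible
Oxacillin (27 mm) ≥ 22 mm ⇒ susceptible
Resistant: 1

1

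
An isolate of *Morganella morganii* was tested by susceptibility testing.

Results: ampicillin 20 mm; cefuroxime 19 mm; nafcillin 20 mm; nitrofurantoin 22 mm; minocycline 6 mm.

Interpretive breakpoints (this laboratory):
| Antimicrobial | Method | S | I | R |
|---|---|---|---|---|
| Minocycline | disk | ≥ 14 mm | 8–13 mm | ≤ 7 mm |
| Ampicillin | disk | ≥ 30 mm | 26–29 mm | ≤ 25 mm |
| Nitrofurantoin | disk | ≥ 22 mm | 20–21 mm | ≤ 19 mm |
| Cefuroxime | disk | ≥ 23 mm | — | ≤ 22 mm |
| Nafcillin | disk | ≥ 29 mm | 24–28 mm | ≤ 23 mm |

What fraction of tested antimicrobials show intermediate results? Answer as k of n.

Ampicillin: 20 mm is ≤ 25 mm ⇒ resistant
Cefuroxime (19 mm) ≤ 22 mm — resistant
Nafcillin 20 mm: ≤ 23 mm → R
Nitrofurantoin: 22 mm is ≥ 22 mm → S
Minocycline: 6 mm is ≤ 7 mm ⇒ R
Intermediate: 0/5

0 of 5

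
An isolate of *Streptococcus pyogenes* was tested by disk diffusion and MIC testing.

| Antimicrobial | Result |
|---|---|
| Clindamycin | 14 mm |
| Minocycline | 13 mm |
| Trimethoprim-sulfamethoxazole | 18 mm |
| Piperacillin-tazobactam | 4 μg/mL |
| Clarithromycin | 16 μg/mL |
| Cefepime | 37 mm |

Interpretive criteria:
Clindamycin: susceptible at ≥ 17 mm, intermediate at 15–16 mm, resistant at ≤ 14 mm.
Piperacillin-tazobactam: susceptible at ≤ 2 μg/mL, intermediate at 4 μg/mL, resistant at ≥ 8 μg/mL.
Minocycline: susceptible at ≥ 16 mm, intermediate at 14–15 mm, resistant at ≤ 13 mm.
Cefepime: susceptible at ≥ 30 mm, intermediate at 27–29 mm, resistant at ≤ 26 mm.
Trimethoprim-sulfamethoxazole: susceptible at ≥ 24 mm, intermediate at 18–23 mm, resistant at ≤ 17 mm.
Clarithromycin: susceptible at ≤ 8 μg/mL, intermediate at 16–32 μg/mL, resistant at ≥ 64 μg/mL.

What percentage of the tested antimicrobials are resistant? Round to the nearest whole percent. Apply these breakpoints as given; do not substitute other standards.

Clindamycin 14 mm: ≤ 14 mm → Resistant
Minocycline 13 mm: ≤ 13 mm → R
Trimethoprim-sulfamethoxazole (18 mm) in 18–23 mm ⇒ Intermediate
Piperacillin-tazobactam (4 μg/mL) = 4 μg/mL ⇒ Intermediate
Clarithromycin (16 μg/mL) in 16–32 μg/mL ⇒ intermediate
Cefepime: 37 mm is ≥ 30 mm — Susceptible
Resistant: 2/6

33%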